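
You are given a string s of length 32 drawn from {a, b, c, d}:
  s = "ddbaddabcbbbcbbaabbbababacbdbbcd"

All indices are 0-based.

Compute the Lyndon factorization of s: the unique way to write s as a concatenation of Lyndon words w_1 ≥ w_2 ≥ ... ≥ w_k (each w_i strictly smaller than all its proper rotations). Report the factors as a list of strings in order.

emit factor 1: 'd' (i=0, period=1)
emit factor 2: 'd' (i=1, period=1)
emit factor 3: 'b' (i=2, period=1)
emit factor 4: 'add' (i=3, period=3)
emit factor 5: 'abcbbbcbb' (i=6, period=9)
emit factor 6: 'aabbbababacbdbbcd' (i=15, period=17)

["d", "d", "b", "add", "abcbbbcbb", "aabbbababacbdbbcd"]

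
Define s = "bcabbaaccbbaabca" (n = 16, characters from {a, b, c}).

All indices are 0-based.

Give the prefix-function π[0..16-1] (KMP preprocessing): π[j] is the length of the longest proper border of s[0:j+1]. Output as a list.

[0, 0, 0, 1, 1, 0, 0, 0, 0, 1, 1, 0, 0, 1, 2, 3]

π[0] = 0
j=1 s[j]='c': π[1]=0 (border '')
j=2 s[j]='a': π[2]=0 (border '')
j=3 s[j]='b': π[3]=1 (border 'b')
j=4 s[j]='b': k: 1→0; π[4]=1 (border 'b')
j=5 s[j]='a': k: 1→0; π[5]=0 (border '')
j=6 s[j]='a': π[6]=0 (border '')
j=7 s[j]='c': π[7]=0 (border '')
j=8 s[j]='c': π[8]=0 (border '')
j=9 s[j]='b': π[9]=1 (border 'b')
j=10 s[j]='b': k: 1→0; π[10]=1 (border 'b')
j=11 s[j]='a': k: 1→0; π[11]=0 (border '')
j=12 s[j]='a': π[12]=0 (border '')
j=13 s[j]='b': π[13]=1 (border 'b')
j=14 s[j]='c': π[14]=2 (border 'bc')
j=15 s[j]='a': π[15]=3 (border 'bca')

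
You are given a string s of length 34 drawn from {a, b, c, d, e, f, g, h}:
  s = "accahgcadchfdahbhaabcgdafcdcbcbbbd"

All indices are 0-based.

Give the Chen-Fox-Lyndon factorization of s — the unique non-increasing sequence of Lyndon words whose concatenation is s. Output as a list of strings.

emit factor 1: 'accahgcadchfdahbh' (i=0, period=17)
emit factor 2: 'aabcgdafcdcbcbbbd' (i=17, period=17)

["accahgcadchfdahbh", "aabcgdafcdcbcbbbd"]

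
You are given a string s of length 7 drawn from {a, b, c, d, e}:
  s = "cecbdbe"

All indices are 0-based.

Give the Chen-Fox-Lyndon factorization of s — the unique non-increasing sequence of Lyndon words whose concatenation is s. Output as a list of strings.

emit factor 1: 'ce' (i=0, period=2)
emit factor 2: 'c' (i=2, period=1)
emit factor 3: 'bdbe' (i=3, period=4)

["ce", "c", "bdbe"]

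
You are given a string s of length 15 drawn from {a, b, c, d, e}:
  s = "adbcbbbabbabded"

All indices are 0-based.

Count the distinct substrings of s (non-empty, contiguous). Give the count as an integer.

103

sorted suffixes:
  #0 SA[0]=7  'abbabded'
  #1 SA[1]=10  'abded'
  #2 SA[2]=0  'adbcbbbabbabded'
  #3 SA[3]=6  'babbabded'
  #4 SA[4]=9  'babded'
  #5 SA[5]=5  'bbabbabded'
  #6 SA[6]=8  'bbabded'
  #7 SA[7]=4  'bbbabbabded'
  #8 SA[8]=2  'bcbbbabbabded'
  #9 SA[9]=11  'bded'
  #10 SA[10]=3  'cbbbabbabded'
  #11 SA[11]=14  'd'
  #12 SA[12]=1  'dbcbbbabbabded'
  #13 SA[13]=12  'ded'
  #14 SA[14]=13  'ed'

SA = [7, 10, 0, 6, 9, 5, 8, 4, 2, 11, 3, 14, 1, 12, 13]
[i] adj suffixes → lcp
  [1] 7/10 → 2 ('ab')
  [2] 10/0 → 1 ('a')
  [3] 0/6 → 0 ('')
  [4] 6/9 → 3 ('bab')
  [5] 9/5 → 1 ('b')
  [6] 5/8 → 4 ('bbab')
  [7] 8/4 → 2 ('bb')
  [8] 4/2 → 1 ('b')
  [9] 2/11 → 1 ('b')
  [10] 11/3 → 0 ('')
  [11] 3/14 → 0 ('')
  [12] 14/1 → 1 ('d')
  [13] 1/12 → 1 ('d')
  [14] 12/13 → 0 ('')

n(n+1)/2 = 15·16/2 = 120
Σ LCP = 0 + 2 + 1 + 0 + 3 + 1 + 4 + 2 + 1 + 1 + 0 + 0 + 1 + 1 + 0 = 17
distinct = 120 − 17 = 103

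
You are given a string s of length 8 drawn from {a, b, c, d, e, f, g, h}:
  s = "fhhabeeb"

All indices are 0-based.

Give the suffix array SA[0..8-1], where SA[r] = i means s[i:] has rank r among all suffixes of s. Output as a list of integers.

[3, 7, 4, 6, 5, 0, 2, 1]

rank→(start, suffix):
  0 → (3, 'abeeb')
  1 → (7, 'b')
  2 → (4, 'beeb')
  3 → (6, 'eb')
  4 → (5, 'eeb')
  5 → (0, 'fhhabeeb')
  6 → (2, 'habeeb')
  7 → (1, 'hhabeeb')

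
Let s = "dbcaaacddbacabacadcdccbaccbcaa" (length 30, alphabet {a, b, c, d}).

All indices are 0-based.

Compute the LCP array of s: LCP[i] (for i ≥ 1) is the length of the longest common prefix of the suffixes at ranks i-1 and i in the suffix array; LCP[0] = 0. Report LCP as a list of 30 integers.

rank→(start, suffix):
  0 → (29, 'a')
  1 → (28, 'aa')
  2 → (3, 'aaacddbacabacadcdccbaccbcaa')
  3 → (4, 'aacddbacabacadcdccbaccbcaa')
  4 → (12, 'abacadcdccbaccbcaa')
  5 → (10, 'acabacadcdccbaccbcaa')
  6 → (14, 'acadcdccbaccbcaa')
  7 → (23, 'accbcaa')
  8 → (5, 'acddbacabacadcdccbaccbcaa')
  9 → (16, 'adcdccbaccbcaa')
  10 → (9, 'bacabacadcdccbaccbcaa')
  11 → (13, 'bacadcdccbaccbcaa')
  12 → (22, 'baccbcaa')
  13 → (26, 'bcaa')
  14 → (1, 'bcaaacddbacabacadcdccbaccbcaa')
  15 → (27, 'caa')
  16 → (2, 'caaacddbacabacadcdccbaccbcaa')
  17 → (11, 'cabacadcdccbaccbcaa')
  18 → (15, 'cadcdccbaccbcaa')
  19 → (21, 'cbaccbcaa')
  20 → (25, 'cbcaa')
  21 → (20, 'ccbaccbcaa')
  22 → (24, 'ccbcaa')
  23 → (18, 'cdccbaccbcaa')
  24 → (6, 'cddbacabacadcdccbaccbcaa')
  25 → (8, 'dbacabacadcdccbaccbcaa')
  26 → (0, 'dbcaaacddbacabacadcdccbaccbcaa')
  27 → (19, 'dccbaccbcaa')
  28 → (17, 'dcdccbaccbcaa')
  29 → (7, 'ddbacabacadcdccbaccbcaa')

SA = [29, 28, 3, 4, 12, 10, 14, 23, 5, 16, 9, 13, 22, 26, 1, 27, 2, 11, 15, 21, 25, 20, 24, 18, 6, 8, 0, 19, 17, 7]
[i] adj suffixes → lcp
  [1] 29/28 → 1 ('a')
  [2] 28/3 → 2 ('aa')
  [3] 3/4 → 2 ('aa')
  [4] 4/12 → 1 ('a')
  [5] 12/10 → 1 ('a')
  [6] 10/14 → 3 ('aca')
  [7] 14/23 → 2 ('ac')
  [8] 23/5 → 2 ('ac')
  [9] 5/16 → 1 ('a')
  [10] 16/9 → 0 ('')
  [11] 9/13 → 4 ('baca')
  [12] 13/22 → 3 ('bac')
  [13] 22/26 → 1 ('b')
  [14] 26/1 → 4 ('bcaa')
  [15] 1/27 → 0 ('')
  [16] 27/2 → 3 ('caa')
  [17] 2/11 → 2 ('ca')
  [18] 11/15 → 2 ('ca')
  [19] 15/21 → 1 ('c')
  [20] 21/25 → 2 ('cb')
  [21] 25/20 → 1 ('c')
  [22] 20/24 → 3 ('ccb')
  [23] 24/18 → 1 ('c')
  [24] 18/6 → 2 ('cd')
  [25] 6/8 → 0 ('')
  [26] 8/0 → 2 ('db')
  [27] 0/19 → 1 ('d')
  [28] 19/17 → 2 ('dc')
  [29] 17/7 → 1 ('d')

[0, 1, 2, 2, 1, 1, 3, 2, 2, 1, 0, 4, 3, 1, 4, 0, 3, 2, 2, 1, 2, 1, 3, 1, 2, 0, 2, 1, 2, 1]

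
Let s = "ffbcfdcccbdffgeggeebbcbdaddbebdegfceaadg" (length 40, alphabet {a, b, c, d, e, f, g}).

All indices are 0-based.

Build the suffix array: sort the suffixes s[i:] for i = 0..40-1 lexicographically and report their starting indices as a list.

[36, 24, 37, 19, 20, 2, 22, 29, 9, 27, 21, 8, 7, 6, 34, 3, 23, 26, 5, 25, 30, 10, 38, 35, 18, 28, 17, 31, 14, 1, 33, 4, 0, 11, 12, 39, 16, 13, 32, 15]

rank→(start, suffix):
  0 → (36, 'aadg')
  1 → (24, 'addbebdegfceaadg')
  2 → (37, 'adg')
  3 → (19, 'bbcbdaddbebdegfceaadg')
  4 → (20, 'bcbdaddbebdegfceaadg')
  5 → (2, 'bcfdcccbdffgeggeebbcbdaddbebdegfceaadg')
  6 → (22, 'bdaddbebdegfceaadg')
  7 → (29, 'bdegfceaadg')
  8 → (9, 'bdffgeggeebbcbdaddbebdegfceaadg')
  9 → (27, 'bebdegfceaadg')
  10 → (21, 'cbdaddbebdegfceaadg')
  11 → (8, 'cbdffgeggeebbcbdaddbebdegfceaadg')
  12 → (7, 'ccbdffgeggeebbcbdaddbebdegfceaadg')
  13 → (6, 'cccbdffgeggeebbcbdaddbebdegfceaadg')
  14 → (34, 'ceaadg')
  15 → (3, 'cfdcccbdffgeggeebbcbdaddbebdegfceaadg')
  16 → (23, 'daddbebdegfceaadg')
  17 → (26, 'dbebdegfceaadg')
  18 → (5, 'dcccbdffgeggeebbcbdaddbebdegfceaadg')
  19 → (25, 'ddbebdegfceaadg')
  20 → (30, 'degfceaadg')
  21 → (10, 'dffgeggeebbcbdaddbebdegfceaadg')
  22 → (38, 'dg')
  23 → (35, 'eaadg')
  24 → (18, 'ebbcbdaddbebdegfceaadg')
  25 → (28, 'ebdegfceaadg')
  26 → (17, 'eebbcbdaddbebdegfceaadg')
  27 → (31, 'egfceaadg')
  28 → (14, 'eggeebbcbdaddbebdegfceaadg')
  29 → (1, 'fbcfdcccbdffgeggeebbcbdaddbebdegfceaadg')
  30 → (33, 'fceaadg')
  31 → (4, 'fdcccbdffgeggeebbcbdaddbebdegfceaadg')
  32 → (0, 'ffbcfdcccbdffgeggeebbcbdaddbebdegfceaadg')
  33 → (11, 'ffgeggeebbcbdaddbebdegfceaadg')
  34 → (12, 'fgeggeebbcbdaddbebdegfceaadg')
  35 → (39, 'g')
  36 → (16, 'geebbcbdaddbebdegfceaadg')
  37 → (13, 'geggeebbcbdaddbebdegfceaadg')
  38 → (32, 'gfceaadg')
  39 → (15, 'ggeebbcbdaddbebdegfceaadg')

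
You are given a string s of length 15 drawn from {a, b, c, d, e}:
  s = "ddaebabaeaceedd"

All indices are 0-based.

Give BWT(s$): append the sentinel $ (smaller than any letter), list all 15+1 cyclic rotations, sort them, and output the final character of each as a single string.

rank  rotation          last
    0  $ddaebabaeaceedd  d
    1  abaeaceedd$ddaeb  b
    2  aceedd$ddaebabae  e
    3  aeaceedd$ddaebab  b
    4  aebabaeaceedd$dd  d
    5  babaeaceedd$ddae  e
    6  baeaceedd$ddaeba  a
    7  ceedd$ddaebabaea  a
    8  d$ddaebabaeaceed  d
    9  daebabaeaceedd$d  d
   10  dd$ddaebabaeacee  e
   11  ddaebabaeaceedd$  $
   12  eaceedd$ddaebaba  a
   13  ebabaeaceedd$dda  a
   14  edd$ddaebabaeace  e
   15  eedd$ddaebabaeac  c

dbebdeaadde$aaec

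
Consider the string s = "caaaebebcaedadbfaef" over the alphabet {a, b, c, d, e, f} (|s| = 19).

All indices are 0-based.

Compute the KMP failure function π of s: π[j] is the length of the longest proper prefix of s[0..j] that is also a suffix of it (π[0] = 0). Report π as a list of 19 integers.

[0, 0, 0, 0, 0, 0, 0, 0, 1, 2, 0, 0, 0, 0, 0, 0, 0, 0, 0]

π[0] = 0
j=1 s[j]='a': π[1]=0 (border '')
j=2 s[j]='a': π[2]=0 (border '')
j=3 s[j]='a': π[3]=0 (border '')
j=4 s[j]='e': π[4]=0 (border '')
j=5 s[j]='b': π[5]=0 (border '')
j=6 s[j]='e': π[6]=0 (border '')
j=7 s[j]='b': π[7]=0 (border '')
j=8 s[j]='c': π[8]=1 (border 'c')
j=9 s[j]='a': π[9]=2 (border 'ca')
j=10 s[j]='e': k: 2→0; π[10]=0 (border '')
j=11 s[j]='d': π[11]=0 (border '')
j=12 s[j]='a': π[12]=0 (border '')
j=13 s[j]='d': π[13]=0 (border '')
j=14 s[j]='b': π[14]=0 (border '')
j=15 s[j]='f': π[15]=0 (border '')
j=16 s[j]='a': π[16]=0 (border '')
j=17 s[j]='e': π[17]=0 (border '')
j=18 s[j]='f': π[18]=0 (border '')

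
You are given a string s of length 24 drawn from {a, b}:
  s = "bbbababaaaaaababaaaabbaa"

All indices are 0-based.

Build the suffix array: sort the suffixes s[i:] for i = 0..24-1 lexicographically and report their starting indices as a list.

[23, 22, 7, 8, 9, 16, 10, 17, 11, 18, 5, 14, 3, 12, 19, 21, 6, 15, 4, 13, 2, 20, 1, 0]

rank | idx | suffix
   0 |  23 | a
   1 |  22 | aa
   2 |   7 | aaaaaababaaaabbaa
   3 |   8 | aaaaababaaaabbaa
   4 |   9 | aaaababaaaabbaa
   5 |  16 | aaaabbaa
   6 |  10 | aaababaaaabbaa
   7 |  17 | aaabbaa
   8 |  11 | aababaaaabbaa
   9 |  18 | aabbaa
  10 |   5 | abaaaaaababaaaabbaa
  11 |  14 | abaaaabbaa
  12 |   3 | ababaaaaaababaaaabbaa
  13 |  12 | ababaaaabbaa
  14 |  19 | abbaa
  15 |  21 | baa
  16 |   6 | baaaaaababaaaabbaa
  17 |  15 | baaaabbaa
  18 |   4 | babaaaaaababaaaabbaa
  19 |  13 | babaaaabbaa
  20 |   2 | bababaaaaaababaaaabbaa
  21 |  20 | bbaa
  22 |   1 | bbababaaaaaababaaaabbaa
  23 |   0 | bbbababaaaaaababaaaabbaa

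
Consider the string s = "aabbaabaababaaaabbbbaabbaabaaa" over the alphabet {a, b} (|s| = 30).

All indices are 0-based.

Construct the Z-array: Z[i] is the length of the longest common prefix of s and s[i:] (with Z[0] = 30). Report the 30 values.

Z[0]=30
i=1: outside box; Z[1]=1 grow→box=[1,2)
i=2: outside box; Z[2]=0
i=3: outside box; Z[3]=0
i=4: outside box; Z[4]=3 grow→box=[4,7)
i=5: min(r-i=2, Z[1]=1)=1; Z[5]=1
i=6: min(r-i=1, Z[2]=0)=0; Z[6]=0
i=7: outside box; Z[7]=3 grow→box=[7,10)
i=8: min(r-i=2, Z[1]=1)=1; Z[8]=1
i=9: min(r-i=1, Z[2]=0)=0; Z[9]=0
i=10: outside box; Z[10]=1 grow→box=[10,11)
i=11: outside box; Z[11]=0
i=12: outside box; Z[12]=2 grow→box=[12,14)
i=13: min(r-i=1, Z[1]=1)=1; Z[13]=2 grow→box=[13,15)
i=14: min(r-i=1, Z[1]=1)=1; Z[14]=4 grow→box=[14,18)
i=15: min(r-i=3, Z[1]=1)=1; Z[15]=1
i=16: min(r-i=2, Z[2]=0)=0; Z[16]=0
i=17: min(r-i=1, Z[3]=0)=0; Z[17]=0
i=18: outside box; Z[18]=0
i=19: outside box; Z[19]=0
i=20: outside box; Z[20]=9 grow→box=[20,29)
i=21: min(r-i=8, Z[1]=1)=1; Z[21]=1
i=22: min(r-i=7, Z[2]=0)=0; Z[22]=0
i=23: min(r-i=6, Z[3]=0)=0; Z[23]=0
i=24: min(r-i=5, Z[4]=3)=3; Z[24]=3
i=25: min(r-i=4, Z[5]=1)=1; Z[25]=1
i=26: min(r-i=3, Z[6]=0)=0; Z[26]=0
i=27: min(r-i=2, Z[7]=3)=2; Z[27]=2
i=28: min(r-i=1, Z[8]=1)=1; Z[28]=2 grow→box=[28,30)
i=29: min(r-i=1, Z[1]=1)=1; Z[29]=1

[30, 1, 0, 0, 3, 1, 0, 3, 1, 0, 1, 0, 2, 2, 4, 1, 0, 0, 0, 0, 9, 1, 0, 0, 3, 1, 0, 2, 2, 1]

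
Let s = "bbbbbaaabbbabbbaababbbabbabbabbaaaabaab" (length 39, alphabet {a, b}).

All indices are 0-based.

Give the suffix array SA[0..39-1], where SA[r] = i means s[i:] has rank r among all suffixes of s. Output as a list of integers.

[31, 32, 5, 36, 33, 15, 6, 37, 34, 16, 28, 25, 22, 11, 18, 7, 38, 30, 4, 35, 14, 27, 24, 21, 10, 17, 29, 3, 13, 26, 23, 20, 9, 2, 12, 19, 8, 1, 0]

rank | idx | suffix
   0 |  31 | aaaabaab
   1 |  32 | aaabaab
   2 |   5 | aaabbbabbbaababbbabbabbabbaaaabaab
   3 |  36 | aab
   4 |  33 | aabaab
   5 |  15 | aababbbabbabbabbaaaabaab
   6 |   6 | aabbbabbbaababbbabbabbabbaaaabaab
   7 |  37 | ab
   8 |  34 | abaab
   9 |  16 | ababbbabbabbabbaaaabaab
  10 |  28 | abbaaaabaab
  11 |  25 | abbabbaaaabaab
  12 |  22 | abbabbabbaaaabaab
  13 |  11 | abbbaababbbabbabbabbaaaabaab
  14 |  18 | abbbabbabbabbaaaabaab
  15 |   7 | abbbabbbaababbbabbabbabbaaaabaab
  16 |  38 | b
  17 |  30 | baaaabaab
  18 |   4 | baaabbbabbbaababbbabbabbabbaaaabaab
  19 |  35 | baab
  20 |  14 | baababbbabbabbabbaaaabaab
  21 |  27 | babbaaaabaab
  22 |  24 | babbabbaaaabaab
  23 |  21 | babbabbabbaaaabaab
  24 |  10 | babbbaababbbabbabbabbaaaabaab
  25 |  17 | babbbabbabbabbaaaabaab
  26 |  29 | bbaaaabaab
  27 |   3 | bbaaabbbabbbaababbbabbabbabbaaaabaab
  28 |  13 | bbaababbbabbabbabbaaaabaab
  29 |  26 | bbabbaaaabaab
  30 |  23 | bbabbabbaaaabaab
  31 |  20 | bbabbabbabbaaaabaab
  32 |   9 | bbabbbaababbbabbabbabbaaaabaab
  33 |   2 | bbbaaabbbabbbaababbbabbabbabbaaaabaab
  34 |  12 | bbbaababbbabbabbabbaaaabaab
  35 |  19 | bbbabbabbabbaaaabaab
  36 |   8 | bbbabbbaababbbabbabbabbaaaabaab
  37 |   1 | bbbbaaabbbabbbaababbbabbabbabbaaaabaab
  38 |   0 | bbbbbaaabbbabbbaababbbabbabbabbaaaabaab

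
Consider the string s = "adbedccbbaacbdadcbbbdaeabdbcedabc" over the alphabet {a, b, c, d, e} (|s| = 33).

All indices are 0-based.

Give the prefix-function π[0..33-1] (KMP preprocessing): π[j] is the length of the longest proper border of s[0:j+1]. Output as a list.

[0, 0, 0, 0, 0, 0, 0, 0, 0, 1, 1, 0, 0, 0, 1, 2, 0, 0, 0, 0, 0, 1, 0, 1, 0, 0, 0, 0, 0, 0, 1, 0, 0]

π[0] = 0
j=1 s[j]='d': π[1]=0 (border '')
j=2 s[j]='b': π[2]=0 (border '')
j=3 s[j]='e': π[3]=0 (border '')
j=4 s[j]='d': π[4]=0 (border '')
j=5 s[j]='c': π[5]=0 (border '')
j=6 s[j]='c': π[6]=0 (border '')
j=7 s[j]='b': π[7]=0 (border '')
j=8 s[j]='b': π[8]=0 (border '')
j=9 s[j]='a': π[9]=1 (border 'a')
j=10 s[j]='a': k: 1→0; π[10]=1 (border 'a')
j=11 s[j]='c': k: 1→0; π[11]=0 (border '')
j=12 s[j]='b': π[12]=0 (border '')
j=13 s[j]='d': π[13]=0 (border '')
j=14 s[j]='a': π[14]=1 (border 'a')
j=15 s[j]='d': π[15]=2 (border 'ad')
j=16 s[j]='c': k: 2→0; π[16]=0 (border '')
j=17 s[j]='b': π[17]=0 (border '')
j=18 s[j]='b': π[18]=0 (border '')
j=19 s[j]='b': π[19]=0 (border '')
j=20 s[j]='d': π[20]=0 (border '')
j=21 s[j]='a': π[21]=1 (border 'a')
j=22 s[j]='e': k: 1→0; π[22]=0 (border '')
j=23 s[j]='a': π[23]=1 (border 'a')
j=24 s[j]='b': k: 1→0; π[24]=0 (border '')
j=25 s[j]='d': π[25]=0 (border '')
j=26 s[j]='b': π[26]=0 (border '')
j=27 s[j]='c': π[27]=0 (border '')
j=28 s[j]='e': π[28]=0 (border '')
j=29 s[j]='d': π[29]=0 (border '')
j=30 s[j]='a': π[30]=1 (border 'a')
j=31 s[j]='b': k: 1→0; π[31]=0 (border '')
j=32 s[j]='c': π[32]=0 (border '')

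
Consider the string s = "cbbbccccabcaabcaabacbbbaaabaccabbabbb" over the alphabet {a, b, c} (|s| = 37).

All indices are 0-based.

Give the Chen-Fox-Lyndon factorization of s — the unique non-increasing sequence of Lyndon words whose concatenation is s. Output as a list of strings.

["c", "bbbcccc", "abc", "aabc", "aabacbbb", "aaabaccabbabbb"]

emit factor 1: 'c' (i=0, period=1)
emit factor 2: 'bbbcccc' (i=1, period=7)
emit factor 3: 'abc' (i=8, period=3)
emit factor 4: 'aabc' (i=11, period=4)
emit factor 5: 'aabacbbb' (i=15, period=8)
emit factor 6: 'aaabaccabbabbb' (i=23, period=14)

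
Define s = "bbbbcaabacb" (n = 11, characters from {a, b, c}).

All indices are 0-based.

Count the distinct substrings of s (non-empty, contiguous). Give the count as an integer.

55

rank→(start, suffix):
  0 → (5, 'aabacb')
  1 → (6, 'abacb')
  2 → (8, 'acb')
  3 → (10, 'b')
  4 → (7, 'bacb')
  5 → (0, 'bbbbcaabacb')
  6 → (1, 'bbbcaabacb')
  7 → (2, 'bbcaabacb')
  8 → (3, 'bcaabacb')
  9 → (4, 'caabacb')
  10 → (9, 'cb')

SA = [5, 6, 8, 10, 7, 0, 1, 2, 3, 4, 9]
rank  pair      lcp
   1  s[5:],s[6:]  1  'a'
   2  s[6:],s[8:]  1  'a'
   3  s[8:],s[10:]  0  ''
   4  s[10:],s[7:]  1  'b'
   5  s[7:],s[0:]  1  'b'
   6  s[0:],s[1:]  3  'bbb'
   7  s[1:],s[2:]  2  'bb'
   8  s[2:],s[3:]  1  'b'
   9  s[3:],s[4:]  0  ''
  10  s[4:],s[9:]  1  'c'

n(n+1)/2 = 11·12/2 = 66
Σ LCP = 0 + 1 + 1 + 0 + 1 + 1 + 3 + 2 + 1 + 0 + 1 = 11
distinct = 66 − 11 = 55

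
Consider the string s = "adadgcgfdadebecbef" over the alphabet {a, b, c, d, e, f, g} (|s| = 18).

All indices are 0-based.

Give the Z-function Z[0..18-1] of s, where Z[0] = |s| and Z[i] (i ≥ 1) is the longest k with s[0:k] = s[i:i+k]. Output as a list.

Z[0]=18
i=1: i≥r, start 0; Z[1]=0
i=2: i≥r, start 0; Z[2]=2 extend→box=[2,4)
i=3: min(r-i=1, Z[1]=0)=0; Z[3]=0
i=4: i≥r, start 0; Z[4]=0
i=5: i≥r, start 0; Z[5]=0
i=6: i≥r, start 0; Z[6]=0
i=7: i≥r, start 0; Z[7]=0
i=8: i≥r, start 0; Z[8]=0
i=9: i≥r, start 0; Z[9]=2 extend→box=[9,11)
i=10: min(r-i=1, Z[1]=0)=0; Z[10]=0
i=11: i≥r, start 0; Z[11]=0
i=12: i≥r, start 0; Z[12]=0
i=13: i≥r, start 0; Z[13]=0
i=14: i≥r, start 0; Z[14]=0
i=15: i≥r, start 0; Z[15]=0
i=16: i≥r, start 0; Z[16]=0
i=17: i≥r, start 0; Z[17]=0

[18, 0, 2, 0, 0, 0, 0, 0, 0, 2, 0, 0, 0, 0, 0, 0, 0, 0]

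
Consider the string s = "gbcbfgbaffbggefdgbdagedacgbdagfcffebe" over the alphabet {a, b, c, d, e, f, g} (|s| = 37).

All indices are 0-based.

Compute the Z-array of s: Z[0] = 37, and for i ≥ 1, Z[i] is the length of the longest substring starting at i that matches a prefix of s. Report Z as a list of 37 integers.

[37, 0, 0, 0, 0, 2, 0, 0, 0, 0, 0, 1, 1, 0, 0, 0, 2, 0, 0, 0, 1, 0, 0, 0, 0, 2, 0, 0, 0, 1, 0, 0, 0, 0, 0, 0, 0]

Z[0]=37
i=1: i≥r, start 0; Z[1]=0
i=2: i≥r, start 0; Z[2]=0
i=3: i≥r, start 0; Z[3]=0
i=4: i≥r, start 0; Z[4]=0
i=5: i≥r, start 0; Z[5]=2 grow→box=[5,7)
i=6: min(r-i=1, Z[1]=0)=0; Z[6]=0
i=7: i≥r, start 0; Z[7]=0
i=8: i≥r, start 0; Z[8]=0
i=9: i≥r, start 0; Z[9]=0
i=10: i≥r, start 0; Z[10]=0
i=11: i≥r, start 0; Z[11]=1 grow→box=[11,12)
i=12: i≥r, start 0; Z[12]=1 grow→box=[12,13)
i=13: i≥r, start 0; Z[13]=0
i=14: i≥r, start 0; Z[14]=0
i=15: i≥r, start 0; Z[15]=0
i=16: i≥r, start 0; Z[16]=2 grow→box=[16,18)
i=17: min(r-i=1, Z[1]=0)=0; Z[17]=0
i=18: i≥r, start 0; Z[18]=0
i=19: i≥r, start 0; Z[19]=0
i=20: i≥r, start 0; Z[20]=1 grow→box=[20,21)
i=21: i≥r, start 0; Z[21]=0
i=22: i≥r, start 0; Z[22]=0
i=23: i≥r, start 0; Z[23]=0
i=24: i≥r, start 0; Z[24]=0
i=25: i≥r, start 0; Z[25]=2 grow→box=[25,27)
i=26: min(r-i=1, Z[1]=0)=0; Z[26]=0
i=27: i≥r, start 0; Z[27]=0
i=28: i≥r, start 0; Z[28]=0
i=29: i≥r, start 0; Z[29]=1 grow→box=[29,30)
i=30: i≥r, start 0; Z[30]=0
i=31: i≥r, start 0; Z[31]=0
i=32: i≥r, start 0; Z[32]=0
i=33: i≥r, start 0; Z[33]=0
i=34: i≥r, start 0; Z[34]=0
i=35: i≥r, start 0; Z[35]=0
i=36: i≥r, start 0; Z[36]=0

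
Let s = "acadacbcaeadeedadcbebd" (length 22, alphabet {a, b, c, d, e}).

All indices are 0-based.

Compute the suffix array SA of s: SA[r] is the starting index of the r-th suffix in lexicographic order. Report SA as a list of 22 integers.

[0, 4, 2, 15, 10, 8, 6, 20, 18, 1, 7, 5, 17, 21, 3, 14, 16, 11, 9, 19, 13, 12]

sorted suffixes:
  #0 SA[0]=0  'acadacbcaeadeedadcbebd'
  #1 SA[1]=4  'acbcaeadeedadcbebd'
  #2 SA[2]=2  'adacbcaeadeedadcbebd'
  #3 SA[3]=15  'adcbebd'
  #4 SA[4]=10  'adeedadcbebd'
  #5 SA[5]=8  'aeadeedadcbebd'
  #6 SA[6]=6  'bcaeadeedadcbebd'
  #7 SA[7]=20  'bd'
  #8 SA[8]=18  'bebd'
  #9 SA[9]=1  'cadacbcaeadeedadcbebd'
  #10 SA[10]=7  'caeadeedadcbebd'
  #11 SA[11]=5  'cbcaeadeedadcbebd'
  #12 SA[12]=17  'cbebd'
  #13 SA[13]=21  'd'
  #14 SA[14]=3  'dacbcaeadeedadcbebd'
  #15 SA[15]=14  'dadcbebd'
  #16 SA[16]=16  'dcbebd'
  #17 SA[17]=11  'deedadcbebd'
  #18 SA[18]=9  'eadeedadcbebd'
  #19 SA[19]=19  'ebd'
  #20 SA[20]=13  'edadcbebd'
  #21 SA[21]=12  'eedadcbebd'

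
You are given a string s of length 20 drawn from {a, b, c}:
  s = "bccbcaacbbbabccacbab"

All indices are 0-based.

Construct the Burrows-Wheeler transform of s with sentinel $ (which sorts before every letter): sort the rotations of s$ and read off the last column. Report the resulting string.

rank  rotation               last
    0  $bccbcaacbbbabccacbab  b
    1  aacbbbabccacbab$bccbc  c
    2  ab$bccbcaacbbbabccacb  b
    3  abccacbab$bccbcaacbbb  b
    4  acbab$bccbcaacbbbabcc  c
    5  acbbbabccacbab$bccbca  a
    6  b$bccbcaacbbbabccacba  a
    7  bab$bccbcaacbbbabccac  c
    8  babccacbab$bccbcaacbb  b
    9  bbabccacbab$bccbcaacb  b
   10  bbbabccacbab$bccbcaac  c
   11  bcaacbbbabccacbab$bcc  c
   12  bccacbab$bccbcaacbbba  a
   13  bccbcaacbbbabccacbab$  $
   14  caacbbbabccacbab$bccb  b
   15  cacbab$bccbcaacbbbabc  c
   16  cbab$bccbcaacbbbabcca  a
   17  cbbbabccacbab$bccbcaa  a
   18  cbcaacbbbabccacbab$bc  c
   19  ccacbab$bccbcaacbbbab  b
   20  ccbcaacbbbabccacbab$b  b

bcbbcaacbbcca$bcaacbb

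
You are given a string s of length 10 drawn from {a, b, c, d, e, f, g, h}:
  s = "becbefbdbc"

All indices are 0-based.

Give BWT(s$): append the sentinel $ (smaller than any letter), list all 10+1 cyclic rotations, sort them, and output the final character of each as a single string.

rank  rotation     last
    0  $becbefbdbc  c
    1  bc$becbefbd  d
    2  bdbc$becbef  f
    3  becbefbdbc$  $
    4  befbdbc$bec  c
    5  c$becbefbdb  b
    6  cbefbdbc$be  e
    7  dbc$becbefb  b
    8  ecbefbdbc$b  b
    9  efbdbc$becb  b
   10  fbdbc$becbe  e

cdf$cbebbbe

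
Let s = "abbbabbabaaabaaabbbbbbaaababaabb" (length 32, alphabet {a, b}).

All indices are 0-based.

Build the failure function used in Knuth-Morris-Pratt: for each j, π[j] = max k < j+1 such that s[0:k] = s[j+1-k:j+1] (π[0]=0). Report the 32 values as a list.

π[0] = 0
j=1 s[j]='b': π[1]=0 (border '')
j=2 s[j]='b': π[2]=0 (border '')
j=3 s[j]='b': π[3]=0 (border '')
j=4 s[j]='a': π[4]=1 (border 'a')
j=5 s[j]='b': π[5]=2 (border 'ab')
j=6 s[j]='b': π[6]=3 (border 'abb')
j=7 s[j]='a': k: 3→0; π[7]=1 (border 'a')
j=8 s[j]='b': π[8]=2 (border 'ab')
j=9 s[j]='a': k: 2→0; π[9]=1 (border 'a')
j=10 s[j]='a': k: 1→0; π[10]=1 (border 'a')
j=11 s[j]='a': k: 1→0; π[11]=1 (border 'a')
j=12 s[j]='b': π[12]=2 (border 'ab')
j=13 s[j]='a': k: 2→0; π[13]=1 (border 'a')
j=14 s[j]='a': k: 1→0; π[14]=1 (border 'a')
j=15 s[j]='a': k: 1→0; π[15]=1 (border 'a')
j=16 s[j]='b': π[16]=2 (border 'ab')
j=17 s[j]='b': π[17]=3 (border 'abb')
j=18 s[j]='b': π[18]=4 (border 'abbb')
j=19 s[j]='b': k: 4→0; π[19]=0 (border '')
j=20 s[j]='b': π[20]=0 (border '')
j=21 s[j]='b': π[21]=0 (border '')
j=22 s[j]='a': π[22]=1 (border 'a')
j=23 s[j]='a': k: 1→0; π[23]=1 (border 'a')
j=24 s[j]='a': k: 1→0; π[24]=1 (border 'a')
j=25 s[j]='b': π[25]=2 (border 'ab')
j=26 s[j]='a': k: 2→0; π[26]=1 (border 'a')
j=27 s[j]='b': π[27]=2 (border 'ab')
j=28 s[j]='a': k: 2→0; π[28]=1 (border 'a')
j=29 s[j]='a': k: 1→0; π[29]=1 (border 'a')
j=30 s[j]='b': π[30]=2 (border 'ab')
j=31 s[j]='b': π[31]=3 (border 'abb')

[0, 0, 0, 0, 1, 2, 3, 1, 2, 1, 1, 1, 2, 1, 1, 1, 2, 3, 4, 0, 0, 0, 1, 1, 1, 2, 1, 2, 1, 1, 2, 3]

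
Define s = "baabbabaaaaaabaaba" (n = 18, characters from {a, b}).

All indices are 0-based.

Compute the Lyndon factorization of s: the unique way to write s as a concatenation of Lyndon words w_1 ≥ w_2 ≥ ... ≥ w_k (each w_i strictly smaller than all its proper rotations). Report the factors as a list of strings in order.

emit factor 1: 'b' (i=0, period=1)
emit factor 2: 'aabbab' (i=1, period=6)
emit factor 3: 'aaaaaabaab' (i=7, period=10)
emit factor 4: 'a' (i=17, period=1)

["b", "aabbab", "aaaaaabaab", "a"]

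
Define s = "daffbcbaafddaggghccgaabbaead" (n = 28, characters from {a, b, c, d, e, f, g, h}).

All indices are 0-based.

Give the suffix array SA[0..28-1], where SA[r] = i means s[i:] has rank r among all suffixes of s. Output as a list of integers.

[20, 7, 21, 26, 24, 8, 1, 12, 6, 23, 22, 4, 5, 17, 18, 27, 0, 11, 10, 25, 3, 9, 2, 19, 13, 14, 15, 16]

sorted suffixes:
  #0 SA[0]=20  'aabbaead'
  #1 SA[1]=7  'aafddaggghccgaabbaead'
  #2 SA[2]=21  'abbaead'
  #3 SA[3]=26  'ad'
  #4 SA[4]=24  'aead'
  #5 SA[5]=8  'afddaggghccgaabbaead'
  #6 SA[6]=1  'affbcbaafddaggghccgaabbaead'
  #7 SA[7]=12  'aggghccgaabbaead'
  #8 SA[8]=6  'baafddaggghccgaabbaead'
  #9 SA[9]=23  'baead'
  #10 SA[10]=22  'bbaead'
  #11 SA[11]=4  'bcbaafddaggghccgaabbaead'
  #12 SA[12]=5  'cbaafddaggghccgaabbaead'
  #13 SA[13]=17  'ccgaabbaead'
  #14 SA[14]=18  'cgaabbaead'
  #15 SA[15]=27  'd'
  #16 SA[16]=0  'daffbcbaafddaggghccgaabbaead'
  #17 SA[17]=11  'daggghccgaabbaead'
  #18 SA[18]=10  'ddaggghccgaabbaead'
  #19 SA[19]=25  'ead'
  #20 SA[20]=3  'fbcbaafddaggghccgaabbaead'
  #21 SA[21]=9  'fddaggghccgaabbaead'
  #22 SA[22]=2  'ffbcbaafddaggghccgaabbaead'
  #23 SA[23]=19  'gaabbaead'
  #24 SA[24]=13  'ggghccgaabbaead'
  #25 SA[25]=14  'gghccgaabbaead'
  #26 SA[26]=15  'ghccgaabbaead'
  #27 SA[27]=16  'hccgaabbaead'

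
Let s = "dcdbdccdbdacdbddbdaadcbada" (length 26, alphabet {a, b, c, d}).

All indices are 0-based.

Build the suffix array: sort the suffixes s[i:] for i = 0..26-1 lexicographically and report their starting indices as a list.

rank | idx | suffix
   0 |  25 | a
   1 |  18 | aadcbada
   2 |  10 | acdbddbdaadcbada
   3 |  23 | ada
   4 |  19 | adcbada
   5 |  22 | bada
   6 |  16 | bdaadcbada
   7 |   8 | bdacdbddbdaadcbada
   8 |   3 | bdccdbdacdbddbdaadcbada
   9 |  13 | bddbdaadcbada
  10 |  21 | cbada
  11 |   5 | ccdbdacdbddbdaadcbada
  12 |   6 | cdbdacdbddbdaadcbada
  13 |   1 | cdbdccdbdacdbddbdaadcbada
  14 |  11 | cdbddbdaadcbada
  15 |  24 | da
  16 |  17 | daadcbada
  17 |   9 | dacdbddbdaadcbada
  18 |  15 | dbdaadcbada
  19 |   7 | dbdacdbddbdaadcbada
  20 |   2 | dbdccdbdacdbddbdaadcbada
  21 |  12 | dbddbdaadcbada
  22 |  20 | dcbada
  23 |   4 | dccdbdacdbddbdaadcbada
  24 |   0 | dcdbdccdbdacdbddbdaadcbada
  25 |  14 | ddbdaadcbada

[25, 18, 10, 23, 19, 22, 16, 8, 3, 13, 21, 5, 6, 1, 11, 24, 17, 9, 15, 7, 2, 12, 20, 4, 0, 14]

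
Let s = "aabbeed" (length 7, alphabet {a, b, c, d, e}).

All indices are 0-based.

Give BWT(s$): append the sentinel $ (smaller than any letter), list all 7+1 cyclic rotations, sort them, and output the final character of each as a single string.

rank  rotation  last
    0  $aabbeed  d
    1  aabbeed$  $
    2  abbeed$a  a
    3  bbeed$aa  a
    4  beed$aab  b
    5  d$aabbee  e
    6  ed$aabbe  e
    7  eed$aabb  b

d$aabeeb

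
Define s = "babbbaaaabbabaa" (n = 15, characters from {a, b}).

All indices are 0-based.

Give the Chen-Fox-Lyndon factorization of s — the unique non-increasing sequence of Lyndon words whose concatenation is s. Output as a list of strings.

["b", "abbb", "aaaabbab", "a", "a"]

emit factor 1: 'b' (i=0, period=1)
emit factor 2: 'abbb' (i=1, period=4)
emit factor 3: 'aaaabbab' (i=5, period=8)
emit factor 4: 'a' (i=13, period=1)
emit factor 5: 'a' (i=14, period=1)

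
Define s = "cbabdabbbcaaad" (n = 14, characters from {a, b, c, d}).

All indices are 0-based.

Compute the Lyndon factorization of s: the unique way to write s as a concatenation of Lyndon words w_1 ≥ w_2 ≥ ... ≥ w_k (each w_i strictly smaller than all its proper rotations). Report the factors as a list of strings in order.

emit factor 1: 'c' (i=0, period=1)
emit factor 2: 'b' (i=1, period=1)
emit factor 3: 'abd' (i=2, period=3)
emit factor 4: 'abbbc' (i=5, period=5)
emit factor 5: 'aaad' (i=10, period=4)

["c", "b", "abd", "abbbc", "aaad"]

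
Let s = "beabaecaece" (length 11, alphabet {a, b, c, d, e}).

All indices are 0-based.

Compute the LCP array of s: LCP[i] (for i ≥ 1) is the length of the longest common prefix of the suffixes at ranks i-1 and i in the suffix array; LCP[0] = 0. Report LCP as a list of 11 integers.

rank | idx | suffix
   0 |   2 | abaecaece
   1 |   4 | aecaece
   2 |   7 | aece
   3 |   3 | baecaece
   4 |   0 | beabaecaece
   5 |   6 | caece
   6 |   9 | ce
   7 |  10 | e
   8 |   1 | eabaecaece
   9 |   5 | ecaece
  10 |   8 | ece

SA = [2, 4, 7, 3, 0, 6, 9, 10, 1, 5, 8]
i: (SA[i-1],SA[i]) lcp shared
  1: (2,4) 1 'a'
  2: (4,7) 3 'aec'
  3: (7,3) 0 ''
  4: (3,0) 1 'b'
  5: (0,6) 0 ''
  6: (6,9) 1 'c'
  7: (9,10) 0 ''
  8: (10,1) 1 'e'
  9: (1,5) 1 'e'
  10: (5,8) 2 'ec'

[0, 1, 3, 0, 1, 0, 1, 0, 1, 1, 2]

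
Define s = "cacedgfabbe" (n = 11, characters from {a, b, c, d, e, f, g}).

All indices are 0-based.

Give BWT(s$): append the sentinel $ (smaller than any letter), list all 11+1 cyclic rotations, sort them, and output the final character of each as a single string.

rank  rotation      last
    0  $cacedgfabbe  e
    1  abbe$cacedgf  f
    2  acedgfabbe$c  c
    3  bbe$cacedgfa  a
    4  be$cacedgfab  b
    5  cacedgfabbe$  $
    6  cedgfabbe$ca  a
    7  dgfabbe$cace  e
    8  e$cacedgfabb  b
    9  edgfabbe$cac  c
   10  fabbe$cacedg  g
   11  gfabbe$caced  d

efcab$aebcgd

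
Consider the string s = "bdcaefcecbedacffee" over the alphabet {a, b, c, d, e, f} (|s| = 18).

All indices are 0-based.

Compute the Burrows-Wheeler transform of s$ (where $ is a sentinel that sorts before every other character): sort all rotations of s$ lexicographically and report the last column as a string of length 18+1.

rank  rotation             last
    0  $bdcaefcecbedacffee  e
    1  acffee$bdcaefcecbed  d
    2  aefcecbedacffee$bdc  c
    3  bdcaefcecbedacffee$  $
    4  bedacffee$bdcaefcec  c
    5  caefcecbedacffee$bd  d
    6  cbedacffee$bdcaefce  e
    7  cecbedacffee$bdcaef  f
    8  cffee$bdcaefcecbeda  a
    9  dacffee$bdcaefcecbe  e
   10  dcaefcecbedacffee$b  b
   11  e$bdcaefcecbedacffe  e
   12  ecbedacffee$bdcaefc  c
   13  edacffee$bdcaefcecb  b
   14  ee$bdcaefcecbedacff  f
   15  efcecbedacffee$bdca  a
   16  fcecbedacffee$bdcae  e
   17  fee$bdcaefcecbedacf  f
   18  ffee$bdcaefcecbedac  c

edc$cdefaebecbfaefc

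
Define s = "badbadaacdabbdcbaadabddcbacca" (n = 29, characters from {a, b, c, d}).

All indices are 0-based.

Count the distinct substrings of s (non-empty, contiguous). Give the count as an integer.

rank | idx | suffix
   0 |  28 | a
   1 |   6 | aacdabbdcbaadabddcbacca
   2 |  16 | aadabddcbacca
   3 |  10 | abbdcbaadabddcbacca
   4 |  19 | abddcbacca
   5 |  25 | acca
   6 |   7 | acdabbdcbaadabddcbacca
   7 |   4 | adaacdabbdcbaadabddcbacca
   8 |  17 | adabddcbacca
   9 |   1 | adbadaacdabbdcbaadabddcbacca
  10 |  15 | baadabddcbacca
  11 |  24 | bacca
  12 |   3 | badaacdabbdcbaadabddcbacca
  13 |   0 | badbadaacdabbdcbaadabddcbacca
  14 |  11 | bbdcbaadabddcbacca
  15 |  12 | bdcbaadabddcbacca
  16 |  20 | bddcbacca
  17 |  27 | ca
  18 |  14 | cbaadabddcbacca
  19 |  23 | cbacca
  20 |  26 | cca
  21 |   8 | cdabbdcbaadabddcbacca
  22 |   5 | daacdabbdcbaadabddcbacca
  23 |   9 | dabbdcbaadabddcbacca
  24 |  18 | dabddcbacca
  25 |   2 | dbadaacdabbdcbaadabddcbacca
  26 |  13 | dcbaadabddcbacca
  27 |  22 | dcbacca
  28 |  21 | ddcbacca

SA = [28, 6, 16, 10, 19, 25, 7, 4, 17, 1, 15, 24, 3, 0, 11, 12, 20, 27, 14, 23, 26, 8, 5, 9, 18, 2, 13, 22, 21]
rank  pair      lcp
   1  s[28:],s[6:]  1  'a'
   2  s[6:],s[16:]  2  'aa'
   3  s[16:],s[10:]  1  'a'
   4  s[10:],s[19:]  2  'ab'
   5  s[19:],s[25:]  1  'a'
   6  s[25:],s[7:]  2  'ac'
   7  s[7:],s[4:]  1  'a'
   8  s[4:],s[17:]  3  'ada'
   9  s[17:],s[1:]  2  'ad'
  10  s[1:],s[15:]  0  ''
  11  s[15:],s[24:]  2  'ba'
  12  s[24:],s[3:]  2  'ba'
  13  s[3:],s[0:]  3  'bad'
  14  s[0:],s[11:]  1  'b'
  15  s[11:],s[12:]  1  'b'
  16  s[12:],s[20:]  2  'bd'
  17  s[20:],s[27:]  0  ''
  18  s[27:],s[14:]  1  'c'
  19  s[14:],s[23:]  3  'cba'
  20  s[23:],s[26:]  1  'c'
  21  s[26:],s[8:]  1  'c'
  22  s[8:],s[5:]  0  ''
  23  s[5:],s[9:]  2  'da'
  24  s[9:],s[18:]  3  'dab'
  25  s[18:],s[2:]  1  'd'
  26  s[2:],s[13:]  1  'd'
  27  s[13:],s[22:]  4  'dcba'
  28  s[22:],s[21:]  1  'd'

n(n+1)/2 = 29·30/2 = 435
Σ LCP = 0 + 1 + 2 + 1 + 2 + 1 + 2 + 1 + 3 + 2 + 0 + 2 + 2 + 3 + 1 + 1 + 2 + 0 + 1 + 3 + 1 + 1 + 0 + 2 + 3 + 1 + 1 + 4 + 1 = 44
distinct = 435 − 44 = 391

391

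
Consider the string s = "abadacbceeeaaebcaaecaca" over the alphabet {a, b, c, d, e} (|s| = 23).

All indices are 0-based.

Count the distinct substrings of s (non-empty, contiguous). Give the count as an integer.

sorted suffixes:
  #0 SA[0]=22  'a'
  #1 SA[1]=11  'aaebcaaecaca'
  #2 SA[2]=16  'aaecaca'
  #3 SA[3]=0  'abadacbceeeaaebcaaecaca'
  #4 SA[4]=20  'aca'
  #5 SA[5]=4  'acbceeeaaebcaaecaca'
  #6 SA[6]=2  'adacbceeeaaebcaaecaca'
  #7 SA[7]=12  'aebcaaecaca'
  #8 SA[8]=17  'aecaca'
  #9 SA[9]=1  'badacbceeeaaebcaaecaca'
  #10 SA[10]=14  'bcaaecaca'
  #11 SA[11]=6  'bceeeaaebcaaecaca'
  #12 SA[12]=21  'ca'
  #13 SA[13]=15  'caaecaca'
  #14 SA[14]=19  'caca'
  #15 SA[15]=5  'cbceeeaaebcaaecaca'
  #16 SA[16]=7  'ceeeaaebcaaecaca'
  #17 SA[17]=3  'dacbceeeaaebcaaecaca'
  #18 SA[18]=10  'eaaebcaaecaca'
  #19 SA[19]=13  'ebcaaecaca'
  #20 SA[20]=18  'ecaca'
  #21 SA[21]=9  'eeaaebcaaecaca'
  #22 SA[22]=8  'eeeaaebcaaecaca'

SA = [22, 11, 16, 0, 20, 4, 2, 12, 17, 1, 14, 6, 21, 15, 19, 5, 7, 3, 10, 13, 18, 9, 8]
i: (SA[i-1],SA[i]) lcp shared
  1: (22,11) 1 'a'
  2: (11,16) 3 'aae'
  3: (16,0) 1 'a'
  4: (0,20) 1 'a'
  5: (20,4) 2 'ac'
  6: (4,2) 1 'a'
  7: (2,12) 1 'a'
  8: (12,17) 2 'ae'
  9: (17,1) 0 ''
  10: (1,14) 1 'b'
  11: (14,6) 2 'bc'
  12: (6,21) 0 ''
  13: (21,15) 2 'ca'
  14: (15,19) 2 'ca'
  15: (19,5) 1 'c'
  16: (5,7) 1 'c'
  17: (7,3) 0 ''
  18: (3,10) 0 ''
  19: (10,13) 1 'e'
  20: (13,18) 1 'e'
  21: (18,9) 1 'e'
  22: (9,8) 2 'ee'

n(n+1)/2 = 23·24/2 = 276
Σ LCP = 0 + 1 + 3 + 1 + 1 + 2 + 1 + 1 + 2 + 0 + 1 + 2 + 0 + 2 + 2 + 1 + 1 + 0 + 0 + 1 + 1 + 1 + 2 = 26
distinct = 276 − 26 = 250

250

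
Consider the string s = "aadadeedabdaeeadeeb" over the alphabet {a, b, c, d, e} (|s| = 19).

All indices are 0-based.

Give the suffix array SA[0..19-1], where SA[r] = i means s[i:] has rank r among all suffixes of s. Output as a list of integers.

[0, 8, 1, 14, 3, 11, 18, 9, 7, 2, 10, 15, 4, 13, 17, 6, 12, 16, 5]

sorted suffixes:
  #0 SA[0]=0  'aadadeedabdaeeadeeb'
  #1 SA[1]=8  'abdaeeadeeb'
  #2 SA[2]=1  'adadeedabdaeeadeeb'
  #3 SA[3]=14  'adeeb'
  #4 SA[4]=3  'adeedabdaeeadeeb'
  #5 SA[5]=11  'aeeadeeb'
  #6 SA[6]=18  'b'
  #7 SA[7]=9  'bdaeeadeeb'
  #8 SA[8]=7  'dabdaeeadeeb'
  #9 SA[9]=2  'dadeedabdaeeadeeb'
  #10 SA[10]=10  'daeeadeeb'
  #11 SA[11]=15  'deeb'
  #12 SA[12]=4  'deedabdaeeadeeb'
  #13 SA[13]=13  'eadeeb'
  #14 SA[14]=17  'eb'
  #15 SA[15]=6  'edabdaeeadeeb'
  #16 SA[16]=12  'eeadeeb'
  #17 SA[17]=16  'eeb'
  #18 SA[18]=5  'eedabdaeeadeeb'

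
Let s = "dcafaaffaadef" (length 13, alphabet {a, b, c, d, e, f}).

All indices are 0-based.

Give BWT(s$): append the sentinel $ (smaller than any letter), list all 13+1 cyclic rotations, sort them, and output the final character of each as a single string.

rank  rotation        last
    0  $dcafaaffaadef  f
    1  aadef$dcafaaff  f
    2  aaffaadef$dcaf  f
    3  adef$dcafaaffa  a
    4  afaaffaadef$dc  c
    5  affaadef$dcafa  a
    6  cafaaffaadef$d  d
    7  dcafaaffaadef$  $
    8  def$dcafaaffaa  a
    9  ef$dcafaaffaad  d
   10  f$dcafaaffaade  e
   11  faadef$dcafaaf  f
   12  faaffaadef$dca  a
   13  ffaadef$dcafaa  a

fffacad$adefaa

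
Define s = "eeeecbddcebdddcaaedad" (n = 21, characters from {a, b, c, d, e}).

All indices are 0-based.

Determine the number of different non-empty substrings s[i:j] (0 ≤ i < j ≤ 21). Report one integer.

206

sorted suffixes:
  #0 SA[0]=15  'aaedad'
  #1 SA[1]=19  'ad'
  #2 SA[2]=16  'aedad'
  #3 SA[3]=5  'bddcebdddcaaedad'
  #4 SA[4]=10  'bdddcaaedad'
  #5 SA[5]=14  'caaedad'
  #6 SA[6]=4  'cbddcebdddcaaedad'
  #7 SA[7]=8  'cebdddcaaedad'
  #8 SA[8]=20  'd'
  #9 SA[9]=18  'dad'
  #10 SA[10]=13  'dcaaedad'
  #11 SA[11]=7  'dcebdddcaaedad'
  #12 SA[12]=12  'ddcaaedad'
  #13 SA[13]=6  'ddcebdddcaaedad'
  #14 SA[14]=11  'dddcaaedad'
  #15 SA[15]=9  'ebdddcaaedad'
  #16 SA[16]=3  'ecbddcebdddcaaedad'
  #17 SA[17]=17  'edad'
  #18 SA[18]=2  'eecbddcebdddcaaedad'
  #19 SA[19]=1  'eeecbddcebdddcaaedad'
  #20 SA[20]=0  'eeeecbddcebdddcaaedad'

SA = [15, 19, 16, 5, 10, 14, 4, 8, 20, 18, 13, 7, 12, 6, 11, 9, 3, 17, 2, 1, 0]
[i] adj suffixes → lcp
  [1] 15/19 → 1 ('a')
  [2] 19/16 → 1 ('a')
  [3] 16/5 → 0 ('')
  [4] 5/10 → 3 ('bdd')
  [5] 10/14 → 0 ('')
  [6] 14/4 → 1 ('c')
  [7] 4/8 → 1 ('c')
  [8] 8/20 → 0 ('')
  [9] 20/18 → 1 ('d')
  [10] 18/13 → 1 ('d')
  [11] 13/7 → 2 ('dc')
  [12] 7/12 → 1 ('d')
  [13] 12/6 → 3 ('ddc')
  [14] 6/11 → 2 ('dd')
  [15] 11/9 → 0 ('')
  [16] 9/3 → 1 ('e')
  [17] 3/17 → 1 ('e')
  [18] 17/2 → 1 ('e')
  [19] 2/1 → 2 ('ee')
  [20] 1/0 → 3 ('eee')

n(n+1)/2 = 21·22/2 = 231
Σ LCP = 0 + 1 + 1 + 0 + 3 + 0 + 1 + 1 + 0 + 1 + 1 + 2 + 1 + 3 + 2 + 0 + 1 + 1 + 1 + 2 + 3 = 25
distinct = 231 − 25 = 206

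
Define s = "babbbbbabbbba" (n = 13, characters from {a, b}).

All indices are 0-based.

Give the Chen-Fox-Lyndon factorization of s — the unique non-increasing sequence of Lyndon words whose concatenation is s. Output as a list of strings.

["b", "abbbbb", "abbbb", "a"]

emit factor 1: 'b' (i=0, period=1)
emit factor 2: 'abbbbb' (i=1, period=6)
emit factor 3: 'abbbb' (i=7, period=5)
emit factor 4: 'a' (i=12, period=1)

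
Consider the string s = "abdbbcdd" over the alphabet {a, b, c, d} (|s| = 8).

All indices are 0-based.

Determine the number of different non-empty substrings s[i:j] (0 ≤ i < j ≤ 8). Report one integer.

rank→(start, suffix):
  0 → (0, 'abdbbcdd')
  1 → (3, 'bbcdd')
  2 → (4, 'bcdd')
  3 → (1, 'bdbbcdd')
  4 → (5, 'cdd')
  5 → (7, 'd')
  6 → (2, 'dbbcdd')
  7 → (6, 'dd')

SA = [0, 3, 4, 1, 5, 7, 2, 6]
rank  pair      lcp
   1  s[0:],s[3:]  0  ''
   2  s[3:],s[4:]  1  'b'
   3  s[4:],s[1:]  1  'b'
   4  s[1:],s[5:]  0  ''
   5  s[5:],s[7:]  0  ''
   6  s[7:],s[2:]  1  'd'
   7  s[2:],s[6:]  1  'd'

n(n+1)/2 = 8·9/2 = 36
Σ LCP = 0 + 0 + 1 + 1 + 0 + 0 + 1 + 1 = 4
distinct = 36 − 4 = 32

32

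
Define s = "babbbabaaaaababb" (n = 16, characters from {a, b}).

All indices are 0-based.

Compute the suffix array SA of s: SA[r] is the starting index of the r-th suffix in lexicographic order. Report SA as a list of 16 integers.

rank→(start, suffix):
  0 → (7, 'aaaaababb')
  1 → (8, 'aaaababb')
  2 → (9, 'aaababb')
  3 → (10, 'aababb')
  4 → (5, 'abaaaaababb')
  5 → (11, 'ababb')
  6 → (13, 'abb')
  7 → (1, 'abbbabaaaaababb')
  8 → (15, 'b')
  9 → (6, 'baaaaababb')
  10 → (4, 'babaaaaababb')
  11 → (12, 'babb')
  12 → (0, 'babbbabaaaaababb')
  13 → (14, 'bb')
  14 → (3, 'bbabaaaaababb')
  15 → (2, 'bbbabaaaaababb')

[7, 8, 9, 10, 5, 11, 13, 1, 15, 6, 4, 12, 0, 14, 3, 2]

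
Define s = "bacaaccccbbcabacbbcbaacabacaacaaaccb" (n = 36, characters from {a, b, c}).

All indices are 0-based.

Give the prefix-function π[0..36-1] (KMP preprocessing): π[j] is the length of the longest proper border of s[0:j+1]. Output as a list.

[0, 0, 0, 0, 0, 0, 0, 0, 0, 1, 1, 0, 0, 1, 2, 3, 1, 1, 0, 1, 2, 0, 0, 0, 1, 2, 3, 4, 5, 6, 0, 0, 0, 0, 0, 1]

π[0] = 0
j=1 s[j]='a': π[1]=0 (border '')
j=2 s[j]='c': π[2]=0 (border '')
j=3 s[j]='a': π[3]=0 (border '')
j=4 s[j]='a': π[4]=0 (border '')
j=5 s[j]='c': π[5]=0 (border '')
j=6 s[j]='c': π[6]=0 (border '')
j=7 s[j]='c': π[7]=0 (border '')
j=8 s[j]='c': π[8]=0 (border '')
j=9 s[j]='b': π[9]=1 (border 'b')
j=10 s[j]='b': k: 1→0; π[10]=1 (border 'b')
j=11 s[j]='c': k: 1→0; π[11]=0 (border '')
j=12 s[j]='a': π[12]=0 (border '')
j=13 s[j]='b': π[13]=1 (border 'b')
j=14 s[j]='a': π[14]=2 (border 'ba')
j=15 s[j]='c': π[15]=3 (border 'bac')
j=16 s[j]='b': k: 3→0; π[16]=1 (border 'b')
j=17 s[j]='b': k: 1→0; π[17]=1 (border 'b')
j=18 s[j]='c': k: 1→0; π[18]=0 (border '')
j=19 s[j]='b': π[19]=1 (border 'b')
j=20 s[j]='a': π[20]=2 (border 'ba')
j=21 s[j]='a': k: 2→0; π[21]=0 (border '')
j=22 s[j]='c': π[22]=0 (border '')
j=23 s[j]='a': π[23]=0 (border '')
j=24 s[j]='b': π[24]=1 (border 'b')
j=25 s[j]='a': π[25]=2 (border 'ba')
j=26 s[j]='c': π[26]=3 (border 'bac')
j=27 s[j]='a': π[27]=4 (border 'baca')
j=28 s[j]='a': π[28]=5 (border 'bacaa')
j=29 s[j]='c': π[29]=6 (border 'bacaac')
j=30 s[j]='a': k: 6→0; π[30]=0 (border '')
j=31 s[j]='a': π[31]=0 (border '')
j=32 s[j]='a': π[32]=0 (border '')
j=33 s[j]='c': π[33]=0 (border '')
j=34 s[j]='c': π[34]=0 (border '')
j=35 s[j]='b': π[35]=1 (border 'b')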